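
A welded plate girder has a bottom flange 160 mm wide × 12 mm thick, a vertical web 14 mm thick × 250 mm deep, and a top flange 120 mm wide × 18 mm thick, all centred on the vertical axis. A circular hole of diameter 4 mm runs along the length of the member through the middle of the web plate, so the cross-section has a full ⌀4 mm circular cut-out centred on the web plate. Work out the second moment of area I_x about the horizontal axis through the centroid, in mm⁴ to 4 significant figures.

I_x ≈ 8.985 × 10⁷ mm⁴

Decompose the section into non-overlapping parts with the origin at the bottom-left of its bounding rectangle.
Bottom plate: 160 × 12, A = 1 920 mm², y = 6 mm, Ī = 23 040 mm⁴.
Web plate: 14 × 250, A = 3 500 mm², y = 137 mm, Ī = 18 229 167 mm⁴.
Top plate: 120 × 18, A = 2 160 mm², y = 271 mm, Ī = 58 320 mm⁴.
Hole (subtracted): ⌀4, A = 12.5664 mm², y = 137 mm, Ī = 12.5664 mm⁴.
Centroid: ȳ = ΣA·y / ΣA = 142.011 mm.
Transfer each piece to the horizontal axis through the centroid using Ī + A·d² with d = y − 142.011:
  bottom plate: d = -136.011 mm → contributes +35 541 077 mm⁴
  web plate: d = -5.01095 mm → contributes +18 317 050 mm⁴
  top plate: d = 128.989 mm → contributes +35 996 780 mm⁴
  hole: d = -5.01095 mm → contributes −328.103 mm⁴
Total I = 89 854 579 mm⁴.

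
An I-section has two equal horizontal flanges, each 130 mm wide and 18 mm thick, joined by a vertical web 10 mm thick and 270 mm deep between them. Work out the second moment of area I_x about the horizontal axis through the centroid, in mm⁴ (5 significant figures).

Decompose the section into non-overlapping parts with the origin at the bottom-left of its bounding rectangle.
Bottom flange: 130 × 18, A = 2 340 mm², y = 9 mm, Ī = 63 180 mm⁴.
Web: 10 × 270, A = 2 700 mm², y = 153 mm, Ī = 16 402 500 mm⁴.
Top flange: 130 × 18, A = 2 340 mm², y = 297 mm, Ī = 63 180 mm⁴.
By symmetry the centroid is at mid-height, ȳ = 153 mm.
Transfer each piece to the horizontal axis through the centroid using Ī + A·d² with d = y − 153:
  bottom flange: d = -144 mm → contributes +48 585 420 mm⁴
  web: d = 0 mm → contributes +16 402 500 mm⁴
  top flange: d = 144 mm → contributes +48 585 420 mm⁴
Total I = 113 573 340 mm⁴.

I_x ≈ 1.1357 × 10⁸ mm⁴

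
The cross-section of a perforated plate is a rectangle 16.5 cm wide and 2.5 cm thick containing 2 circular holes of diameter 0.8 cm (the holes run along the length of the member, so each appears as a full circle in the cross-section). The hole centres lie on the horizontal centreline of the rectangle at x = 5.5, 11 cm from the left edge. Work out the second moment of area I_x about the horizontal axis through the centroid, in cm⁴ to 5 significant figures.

I_x ≈ 21.444 cm⁴

Treat the section as a set of non-overlapping primitives; coordinates are from the bounding-box lower-left.
Plate: 16.5 × 2.5, A = 41.25 cm², y = 1.25 cm, Ī = 21.48438 cm⁴.
Hole 1 (subtracted): ⌀0.8, A = 0.5026548 cm², y = 1.25 cm, Ī = 0.02010619 cm⁴.
Hole 2 (subtracted): ⌀0.8, A = 0.5026548 cm², y = 1.25 cm, Ī = 0.02010619 cm⁴.
By symmetry the centroid is at mid-height, ȳ = 1.25 cm.
All pieces are centred on the horizontal axis through the centroid, so I = ΣĪ (holes subtracted) = 21.44416 cm⁴.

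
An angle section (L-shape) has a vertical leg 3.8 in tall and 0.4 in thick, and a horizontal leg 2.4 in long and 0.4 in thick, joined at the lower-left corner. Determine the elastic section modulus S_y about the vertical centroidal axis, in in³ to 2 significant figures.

Split into non-overlapping primitives; take the origin at the lower-left of the bounding box.
Vertical leg: 0.4 × 3.8, A = 1.52 in², x = 0.2 in, Ī = 0.02027 in⁴.
Horizontal leg (remainder): 2 × 0.4, A = 0.8 in², x = 1.4 in, Ī = 0.2667 in⁴.
Centroid: x̄ = ΣA·x / ΣA = 0.6138 in.
Transfer each piece to the vertical centroidal axis using Ī + A·d² with d = x − 0.6138:
  vertical leg: d = -0.4138 in → contributes +0.2805 in⁴
  horizontal leg (remainder): d = 0.7862 in → contributes +0.7612 in⁴
Total I = 1.042 in⁴.
Extreme fibre distance c = 1.786 in; S = I/c = 0.5832 in³.

S_y ≈ 0.58 in³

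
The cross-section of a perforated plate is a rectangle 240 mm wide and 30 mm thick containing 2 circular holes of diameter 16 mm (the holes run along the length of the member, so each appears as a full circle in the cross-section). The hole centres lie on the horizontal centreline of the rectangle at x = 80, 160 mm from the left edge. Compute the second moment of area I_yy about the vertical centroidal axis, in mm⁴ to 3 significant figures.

I_yy ≈ 3.39 × 10⁷ mm⁴

Treat the section as a set of non-overlapping primitives; coordinates are from the bounding-box lower-left.
Plate: 240 × 30, A = 7 200 mm², x = 120 mm, Ī = 34 560 000 mm⁴.
Hole 1 (subtracted): ⌀16, A = 201.06 mm², x = 80 mm, Ī = 3 217 mm⁴.
Hole 2 (subtracted): ⌀16, A = 201.06 mm², x = 160 mm, Ī = 3 217 mm⁴.
By symmetry the centroid is at mid-width, x̄ = 120 mm.
Transfer each piece to the vertical centroidal axis using Ī + A·d² with d = x − 120:
  plate: d = 0 mm → contributes +34 560 000 mm⁴
  hole 1: d = -40 mm → contributes −324 916 mm⁴
  hole 2: d = 40 mm → contributes −324 916 mm⁴
Total I = 33 910 168 mm⁴.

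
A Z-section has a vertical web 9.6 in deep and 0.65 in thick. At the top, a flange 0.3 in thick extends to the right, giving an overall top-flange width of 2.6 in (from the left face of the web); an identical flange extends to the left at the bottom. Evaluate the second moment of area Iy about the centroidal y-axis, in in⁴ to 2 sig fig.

Break the section into simple shapes (no overlaps), measuring from the bottom-left corner of the bounding box.
Web: 0.65 × 9.6, A = 6.24 in², x = 2.275 in, Ī = 0.2197 in⁴.
Top flange (beyond web): 1.95 × 0.3, A = 0.585 in², x = 3.575 in, Ī = 0.1854 in⁴.
Bottom flange (beyond web): 1.95 × 0.3, A = 0.585 in², x = 0.975 in, Ī = 0.1854 in⁴.
Centroid: x̄ = ΣA·x / ΣA = 2.275 in.
Transfer each piece to the centroidal y-axis using Ī + A·d² with d = x − 2.275:
  web: d = 0 in → contributes +0.2197 in⁴
  top flange (beyond web): d = 1.3 in → contributes +1.174 in⁴
  bottom flange (beyond web): d = -1.3 in → contributes +1.174 in⁴
Total I = 2.568 in⁴.

Iy ≈ 2.6 in⁴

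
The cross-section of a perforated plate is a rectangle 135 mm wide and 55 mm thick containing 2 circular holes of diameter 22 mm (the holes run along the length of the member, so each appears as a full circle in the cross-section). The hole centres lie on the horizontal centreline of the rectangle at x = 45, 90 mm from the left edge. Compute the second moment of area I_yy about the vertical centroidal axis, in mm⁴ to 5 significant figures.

Split into non-overlapping primitives; take the origin at the lower-left of the bounding box.
Plate: 135 × 55, A = 7 425 mm², x = 67.5 mm, Ī = 11 276 719 mm⁴.
Hole 1 (subtracted): ⌀22, A = 380.1327 mm², x = 45 mm, Ī = 11499.01 mm⁴.
Hole 2 (subtracted): ⌀22, A = 380.1327 mm², x = 90 mm, Ī = 11499.01 mm⁴.
By symmetry the centroid is at mid-width, x̄ = 67.5 mm.
Transfer each piece to the vertical centroidal axis using Ī + A·d² with d = x − 67.5:
  plate: d = 0 mm → contributes +11 276 719 mm⁴
  hole 1: d = -22.5 mm → contributes −203941.2 mm⁴
  hole 2: d = 22.5 mm → contributes −203941.2 mm⁴
Total I = 10 868 836 mm⁴.

I_yy ≈ 1.0869 × 10⁷ mm⁴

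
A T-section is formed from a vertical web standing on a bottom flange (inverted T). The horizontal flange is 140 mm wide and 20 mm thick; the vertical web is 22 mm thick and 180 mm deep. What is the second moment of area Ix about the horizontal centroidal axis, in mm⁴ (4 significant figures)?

Ix ≈ 2.719 × 10⁷ mm⁴

Decompose the section into non-overlapping parts with the origin at the bottom-left of its bounding rectangle.
Flange: 140 × 20, A = 2 800 mm², y = 10 mm, Ī = 93333.3 mm⁴.
Web: 22 × 180, A = 3 960 mm², y = 110 mm, Ī = 10 692 000 mm⁴.
Centroid: ȳ = ΣA·y / ΣA = 68.5799 mm.
Transfer each piece to the horizontal centroidal axis using Ī + A·d² with d = y − 68.5799:
  flange: d = -58.5799 mm → contributes +9 701 820 mm⁴
  web: d = 41.4201 mm → contributes +17 485 880 mm⁴
Total I = 27 187 700 mm⁴.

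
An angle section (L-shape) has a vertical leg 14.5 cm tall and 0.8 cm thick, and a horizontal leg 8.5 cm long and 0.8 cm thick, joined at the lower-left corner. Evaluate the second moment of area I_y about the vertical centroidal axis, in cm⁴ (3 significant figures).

I_y ≈ 104 cm⁴

Decompose the section into non-overlapping parts with the origin at the bottom-left of its bounding rectangle.
Vertical leg: 0.8 × 14.5, A = 11.6 cm², x = 0.4 cm, Ī = 0.61867 cm⁴.
Horizontal leg (remainder): 7.7 × 0.8, A = 6.16 cm², x = 4.65 cm, Ī = 30.436 cm⁴.
Centroid: x̄ = ΣA·x / ΣA = 1.8741 cm.
Transfer each piece to the vertical centroidal axis using Ī + A·d² with d = x − 1.8741:
  vertical leg: d = -1.4741 cm → contributes +25.825 cm⁴
  horizontal leg (remainder): d = 2.7759 cm → contributes +77.902 cm⁴
Total I = 103.73 cm⁴.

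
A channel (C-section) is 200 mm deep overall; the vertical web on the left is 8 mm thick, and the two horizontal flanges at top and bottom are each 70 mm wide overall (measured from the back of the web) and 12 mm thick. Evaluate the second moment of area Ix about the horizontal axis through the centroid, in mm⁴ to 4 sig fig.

Ix ≈ 1.850 × 10⁷ mm⁴

Split into non-overlapping primitives; take the origin at the lower-left of the bounding box.
Web: 8 × 200, A = 1 600 mm², y = 100 mm, Ī = 5 333 333 mm⁴.
Top flange (beyond web): 62 × 12, A = 744 mm², y = 194 mm, Ī = 8 928 mm⁴.
Bottom flange (beyond web): 62 × 12, A = 744 mm², y = 6 mm, Ī = 8 928 mm⁴.
By symmetry the centroid is at mid-height, ȳ = 100 mm.
Transfer each piece to the horizontal axis through the centroid using Ī + A·d² with d = y − 100:
  web: d = 0 mm → contributes +5 333 333 mm⁴
  top flange (beyond web): d = 94 mm → contributes +6 582 912 mm⁴
  bottom flange (beyond web): d = -94 mm → contributes +6 582 912 mm⁴
Total I = 18 499 157 mm⁴.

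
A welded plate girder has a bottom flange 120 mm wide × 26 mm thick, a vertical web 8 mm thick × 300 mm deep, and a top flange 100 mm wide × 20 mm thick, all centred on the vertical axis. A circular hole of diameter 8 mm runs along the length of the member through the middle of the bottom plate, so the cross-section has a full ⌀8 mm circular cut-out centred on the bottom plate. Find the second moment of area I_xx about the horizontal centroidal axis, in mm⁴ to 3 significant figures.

Decompose the section into non-overlapping parts with the origin at the bottom-left of its bounding rectangle.
Bottom plate: 120 × 26, A = 3 120 mm², y = 13 mm, Ī = 175 760 mm⁴.
Web plate: 8 × 300, A = 2 400 mm², y = 176 mm, Ī = 18 000 000 mm⁴.
Top plate: 100 × 20, A = 2 000 mm², y = 336 mm, Ī = 66 667 mm⁴.
Hole (subtracted): ⌀8, A = 50.265 mm², y = 13 mm, Ī = 201.06 mm⁴.
Centroid: ȳ = ΣA·y / ΣA = 151.85 mm.
Transfer each piece to the horizontal centroidal axis using Ī + A·d² with d = y − 151.85:
  bottom plate: d = -138.85 mm → contributes +60 330 420 mm⁴
  web plate: d = 24.146 mm → contributes +19 399 309 mm⁴
  top plate: d = 184.15 mm → contributes +67 886 413 mm⁴
  hole: d = -138.85 mm → contributes −969 337 mm⁴
Total I = 146 646 806 mm⁴.

I_xx ≈ 1.47 × 10⁸ mm⁴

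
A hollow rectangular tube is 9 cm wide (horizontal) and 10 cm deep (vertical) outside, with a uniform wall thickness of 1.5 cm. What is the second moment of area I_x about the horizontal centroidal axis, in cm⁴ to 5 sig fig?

Treat the section as a set of non-overlapping primitives; coordinates are from the bounding-box lower-left.
Outer rectangle: 9 × 10, A = 90 cm², y = 5 cm, Ī = 750 cm⁴.
Inner void (subtracted): 6 × 7, A = 42 cm², y = 5 cm, Ī = 171.5 cm⁴.
By symmetry the centroid is at mid-height, ȳ = 5 cm.
All pieces are centred on the horizontal centroidal axis, so I = ΣĪ (holes subtracted) = 578.5 cm⁴.

I_x ≈ 578.50 cm⁴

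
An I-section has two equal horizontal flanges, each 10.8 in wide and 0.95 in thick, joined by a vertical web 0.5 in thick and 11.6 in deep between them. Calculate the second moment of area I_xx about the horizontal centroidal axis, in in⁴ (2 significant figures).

Treat the section as a set of non-overlapping primitives; coordinates are from the bounding-box lower-left.
Bottom flange: 10.8 × 0.95, A = 10.26 in², y = 0.475 in, Ī = 0.7716 in⁴.
Web: 0.5 × 11.6, A = 5.8 in², y = 6.75 in, Ī = 65.04 in⁴.
Top flange: 10.8 × 0.95, A = 10.26 in², y = 13.03 in, Ī = 0.7716 in⁴.
By symmetry the centroid is at mid-height, ȳ = 6.75 in.
Transfer each piece to the horizontal centroidal axis using Ī + A·d² with d = y − 6.75:
  bottom flange: d = -6.275 in → contributes +404.8 in⁴
  web: d = 0 in → contributes +65.04 in⁴
  top flange: d = 6.275 in → contributes +404.8 in⁴
Total I = 874.6 in⁴.

I_xx ≈ 870 in⁴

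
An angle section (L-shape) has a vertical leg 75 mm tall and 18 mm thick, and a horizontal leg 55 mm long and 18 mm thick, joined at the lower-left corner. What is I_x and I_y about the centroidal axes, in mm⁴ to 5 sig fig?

I_x ≈ 1.0130 × 10⁶ mm⁴, I_y ≈ 4.4970 × 10⁵ mm⁴

Treat the section as a set of non-overlapping primitives; coordinates are from the bounding-box lower-left.
Vertical leg: 18 × 75, A = 1 350 mm², y = 37.5 mm, Ī = 632812.5 mm⁴.
Horizontal leg (remainder): 37 × 18, A = 666 mm², y = 9 mm, Ī = 17 982 mm⁴.
Centroid: ȳ = ΣA·y / ΣA = 28.08482 mm.
Transfer each piece to the centroidal x-axis using Ī + A·d² with d = y − 28.08482:
  vertical leg: d = 9.415179 mm → contributes +752 484 mm⁴
  horizontal leg (remainder): d = -19.08482 mm → contributes +260559.5 mm⁴
Total I = 1 013 043 mm⁴.
For the y-axis: x̄ = 18.08482 mm.
Repeating about the centroidal y-axis gives I_y = 449703.5 mm⁴.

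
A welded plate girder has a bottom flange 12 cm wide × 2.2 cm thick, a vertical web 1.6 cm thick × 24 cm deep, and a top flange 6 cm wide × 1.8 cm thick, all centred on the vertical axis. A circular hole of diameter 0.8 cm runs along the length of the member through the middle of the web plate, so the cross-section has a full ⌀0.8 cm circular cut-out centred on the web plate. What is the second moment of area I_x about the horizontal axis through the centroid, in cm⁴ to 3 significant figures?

I_x ≈ 7620 cm⁴

Split into non-overlapping primitives; take the origin at the lower-left of the bounding box.
Bottom plate: 12 × 2.2, A = 26.4 cm², y = 1.1 cm, Ī = 10.648 cm⁴.
Web plate: 1.6 × 24, A = 38.4 cm², y = 14.2 cm, Ī = 1843.2 cm⁴.
Top plate: 6 × 1.8, A = 10.8 cm², y = 27.1 cm, Ī = 2.916 cm⁴.
Hole (subtracted): ⌀0.8, A = 0.50265 cm², y = 14.2 cm, Ī = 0.020106 cm⁴.
Centroid: ȳ = ΣA·y / ΣA = 11.45 cm.
Transfer each piece to the horizontal axis through the centroid using Ī + A·d² with d = y − 11.45:
  bottom plate: d = -10.35 cm → contributes +2838.7 cm⁴
  web plate: d = 2.75 cm → contributes +2133.6 cm⁴
  top plate: d = 15.65 cm → contributes +2648.1 cm⁴
  hole: d = 2.75 cm → contributes −3.8215 cm⁴
Total I = 7616.5 cm⁴.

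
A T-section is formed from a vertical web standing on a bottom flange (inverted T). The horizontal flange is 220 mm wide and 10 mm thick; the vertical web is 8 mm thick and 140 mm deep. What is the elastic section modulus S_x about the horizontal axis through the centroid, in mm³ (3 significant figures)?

S_x ≈ 5.03 × 10⁴ mm³

Split into non-overlapping primitives; take the origin at the lower-left of the bounding box.
Flange: 220 × 10, A = 2 200 mm², y = 5 mm, Ī = 18 333 mm⁴.
Web: 8 × 140, A = 1 120 mm², y = 80 mm, Ī = 1 829 333 mm⁴.
Centroid: ȳ = ΣA·y / ΣA = 30.301 mm.
Transfer each piece to the horizontal axis through the centroid using Ī + A·d² with d = y − 30.301:
  flange: d = -25.301 mm → contributes +1 426 665 mm⁴
  web: d = 49.699 mm → contributes +4 595 700 mm⁴
Total I = 6 022 365 mm⁴.
Extreme fibre distance c = 119.7 mm; S = I/c = 50 313 mm³.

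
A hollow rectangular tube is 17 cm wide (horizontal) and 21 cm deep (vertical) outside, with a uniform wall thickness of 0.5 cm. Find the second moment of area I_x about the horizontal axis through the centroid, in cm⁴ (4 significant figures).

I_x ≈ 2453 cm⁴

Break the section into simple shapes (no overlaps), measuring from the bottom-left corner of the bounding box.
Outer rectangle: 17 × 21, A = 357 cm², y = 10.5 cm, Ī = 13119.8 cm⁴.
Inner void (subtracted): 16 × 20, A = 320 cm², y = 10.5 cm, Ī = 10666.7 cm⁴.
By symmetry the centroid is at mid-height, ȳ = 10.5 cm.
All pieces are centred on the horizontal axis through the centroid, so I = ΣĪ (holes subtracted) = 2453.08 cm⁴.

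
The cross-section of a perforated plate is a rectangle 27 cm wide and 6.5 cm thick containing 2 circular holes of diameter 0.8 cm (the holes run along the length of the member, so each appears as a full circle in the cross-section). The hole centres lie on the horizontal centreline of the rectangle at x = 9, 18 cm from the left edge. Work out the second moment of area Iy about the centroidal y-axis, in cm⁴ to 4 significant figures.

Split into non-overlapping primitives; take the origin at the lower-left of the bounding box.
Plate: 27 × 6.5, A = 175.5 cm², x = 13.5 cm, Ī = 10661.6 cm⁴.
Hole 1 (subtracted): ⌀0.8, A = 0.502655 cm², x = 9 cm, Ī = 0.0201062 cm⁴.
Hole 2 (subtracted): ⌀0.8, A = 0.502655 cm², x = 18 cm, Ī = 0.0201062 cm⁴.
By symmetry the centroid is at mid-width, x̄ = 13.5 cm.
Transfer each piece to the centroidal y-axis using Ī + A·d² with d = x − 13.5:
  plate: d = 0 cm → contributes +10661.6 cm⁴
  hole 1: d = -4.5 cm → contributes −10.1989 cm⁴
  hole 2: d = 4.5 cm → contributes −10.1989 cm⁴
Total I = 10641.2 cm⁴.

Iy ≈ 1.064 × 10⁴ cm⁴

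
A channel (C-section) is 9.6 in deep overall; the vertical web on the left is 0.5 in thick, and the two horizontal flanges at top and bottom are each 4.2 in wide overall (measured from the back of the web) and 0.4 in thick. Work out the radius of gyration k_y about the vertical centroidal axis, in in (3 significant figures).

Decompose the section into non-overlapping parts with the origin at the bottom-left of its bounding rectangle.
Web: 0.5 × 9.6, A = 4.8 in², x = 0.25 in, Ī = 0.1 in⁴.
Top flange (beyond web): 3.7 × 0.4, A = 1.48 in², x = 2.35 in, Ī = 1.6884 in⁴.
Bottom flange (beyond web): 3.7 × 0.4, A = 1.48 in², x = 2.35 in, Ī = 1.6884 in⁴.
Centroid: x̄ = ΣA·x / ΣA = 1.051 in.
Transfer each piece to the vertical centroidal axis using Ī + A·d² with d = x − 1.051:
  web: d = -0.80103 in → contributes +3.1799 in⁴
  top flange (beyond web): d = 1.299 in → contributes +4.1857 in⁴
  bottom flange (beyond web): d = 1.299 in → contributes +4.1857 in⁴
Total I = 11.551 in⁴.
Radius of gyration: k = √(I/A) = √(11.551 / 7.76) = 1.2201 in.

k_y ≈ 1.22 in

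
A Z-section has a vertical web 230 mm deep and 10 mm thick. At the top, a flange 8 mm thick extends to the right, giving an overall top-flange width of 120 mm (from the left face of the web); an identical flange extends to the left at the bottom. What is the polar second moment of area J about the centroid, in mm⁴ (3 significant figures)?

Split into non-overlapping primitives; take the origin at the lower-left of the bounding box.
Web: 10 × 230, A = 2 300 mm², y = 115 mm, Ī = 10 139 167 mm⁴.
Top flange (beyond web): 110 × 8, A = 880 mm², y = 226 mm, Ī = 4693.3 mm⁴.
Bottom flange (beyond web): 110 × 8, A = 880 mm², y = 4 mm, Ī = 4693.3 mm⁴.
Centroid: ȳ = ΣA·y / ΣA = 115 mm.
Transfer each piece to the centroidal x-axis using Ī + A·d² with d = y − 115:
  web: d = 0 mm → contributes +10 139 167 mm⁴
  top flange (beyond web): d = 111 mm → contributes +10 847 173 mm⁴
  bottom flange (beyond web): d = -111 mm → contributes +10 847 173 mm⁴
Total I = 31 833 513 mm⁴.
For the y-axis: x̄ = 115 mm.
Repeating about the centroidal y-axis gives I_y = 8 129 833 mm⁴.
Polar second moment: J = I_x + I_y = 39 963 347 mm⁴.

J ≈ 4.00 × 10⁷ mm⁴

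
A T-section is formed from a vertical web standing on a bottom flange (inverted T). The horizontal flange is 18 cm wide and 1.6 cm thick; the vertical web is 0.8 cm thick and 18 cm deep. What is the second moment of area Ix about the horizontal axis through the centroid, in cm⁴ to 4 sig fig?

Split into non-overlapping primitives; take the origin at the lower-left of the bounding box.
Flange: 18 × 1.6, A = 28.8 cm², y = 0.8 cm, Ī = 6.144 cm⁴.
Web: 0.8 × 18, A = 14.4 cm², y = 10.6 cm, Ī = 388.8 cm⁴.
Centroid: ȳ = ΣA·y / ΣA = 4.06667 cm.
Transfer each piece to the horizontal axis through the centroid using Ī + A·d² with d = y − 4.06667:
  flange: d = -3.26667 cm → contributes +313.472 cm⁴
  web: d = 6.53333 cm → contributes +1003.46 cm⁴
Total I = 1316.93 cm⁴.

Ix ≈ 1317 cm⁴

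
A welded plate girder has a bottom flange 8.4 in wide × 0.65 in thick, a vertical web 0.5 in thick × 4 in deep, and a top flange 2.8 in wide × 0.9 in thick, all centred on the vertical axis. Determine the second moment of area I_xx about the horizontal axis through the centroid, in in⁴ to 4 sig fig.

Split into non-overlapping primitives; take the origin at the lower-left of the bounding box.
Bottom plate: 8.4 × 0.65, A = 5.46 in², y = 0.325 in, Ī = 0.192238 in⁴.
Web plate: 0.5 × 4, A = 2 in², y = 2.65 in, Ī = 2.66667 in⁴.
Top plate: 2.8 × 0.9, A = 2.52 in², y = 5.1 in, Ī = 0.1701 in⁴.
Centroid: ȳ = ΣA·y / ΣA = 1.99664 in.
Transfer each piece to the horizontal axis through the centroid using Ī + A·d² with d = y − 1.99664:
  bottom plate: d = -1.67164 in → contributes +15.4496 in⁴
  web plate: d = 0.653357 in → contributes +3.52042 in⁴
  top plate: d = 3.10336 in → contributes +24.4398 in⁴
Total I = 43.4098 in⁴.

I_xx ≈ 43.41 in⁴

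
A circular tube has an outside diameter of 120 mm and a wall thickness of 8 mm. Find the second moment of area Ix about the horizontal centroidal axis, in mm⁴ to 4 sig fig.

Decompose the section into non-overlapping parts with the origin at the bottom-left of its bounding rectangle.
Outer circle: ⌀120, A = 11309.7 mm², y = 60 mm, Ī = 10 178 760 mm⁴.
Bore (subtracted): ⌀104, A = 8494.87 mm², y = 60 mm, Ī = 5 742 530 mm⁴.
By symmetry the centroid is at mid-height, ȳ = 60 mm.
All pieces are centred on the horizontal centroidal axis, so I = ΣĪ (holes subtracted) = 4 436 230 mm⁴.

Ix ≈ 4.436 × 10⁶ mm⁴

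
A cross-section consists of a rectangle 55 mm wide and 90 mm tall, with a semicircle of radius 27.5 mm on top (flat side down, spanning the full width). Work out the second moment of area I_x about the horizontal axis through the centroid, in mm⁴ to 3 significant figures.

Break the section into simple shapes (no overlaps), measuring from the bottom-left corner of the bounding box.
Rectangular body: 55 × 90, A = 4 950 mm², y = 45 mm, Ī = 3 341 250 mm⁴.
Semicircular cap: semicircle r = 27.5, A = 1187.9 mm², y = 101.67 mm, Ī = 62 772 mm⁴.
Centroid: ȳ = ΣA·y / ΣA = 55.968 mm.
Transfer each piece to the horizontal axis through the centroid using Ī + A·d² with d = y − 55.968:
  rectangular body: d = -10.968 mm → contributes +3 936 722 mm⁴
  semicircular cap: d = 45.703 mm → contributes +2 544 083 mm⁴
Total I = 6 480 805 mm⁴.

I_x ≈ 6.48 × 10⁶ mm⁴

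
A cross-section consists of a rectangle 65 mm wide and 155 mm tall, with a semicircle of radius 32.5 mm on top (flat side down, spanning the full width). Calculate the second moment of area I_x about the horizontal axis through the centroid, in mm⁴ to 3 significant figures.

I_x ≈ 3.22 × 10⁷ mm⁴

Split into non-overlapping primitives; take the origin at the lower-left of the bounding box.
Rectangular body: 65 × 155, A = 10 075 mm², y = 77.5 mm, Ī = 20 170 990 mm⁴.
Semicircular cap: semicircle r = 32.5, A = 1659.2 mm², y = 168.79 mm, Ī = 122 452 mm⁴.
Centroid: ȳ = ΣA·y / ΣA = 90.408 mm.
Transfer each piece to the horizontal axis through the centroid using Ī + A·d² with d = y − 90.408:
  rectangular body: d = -12.908 mm → contributes +21 849 769 mm⁴
  semicircular cap: d = 78.385 mm → contributes +10 316 630 mm⁴
Total I = 32 166 399 mm⁴.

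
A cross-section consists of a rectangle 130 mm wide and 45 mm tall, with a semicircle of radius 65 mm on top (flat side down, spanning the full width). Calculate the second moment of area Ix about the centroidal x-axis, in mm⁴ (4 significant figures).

Break the section into simple shapes (no overlaps), measuring from the bottom-left corner of the bounding box.
Rectangular body: 130 × 45, A = 5 850 mm², y = 22.5 mm, Ī = 987 188 mm⁴.
Semicircular cap: semicircle r = 65, A = 6636.61 mm², y = 72.5869 mm, Ī = 1 959 230 mm⁴.
Centroid: ȳ = ΣA·y / ΣA = 49.1211 mm.
Transfer each piece to the centroidal x-axis using Ī + A·d² with d = y − 49.1211:
  rectangular body: d = -26.6211 mm → contributes +5 132 977 mm⁴
  semicircular cap: d = 23.4658 mm → contributes +5 613 634 mm⁴
Total I = 10 746 610 mm⁴.

Ix ≈ 1.075 × 10⁷ mm⁴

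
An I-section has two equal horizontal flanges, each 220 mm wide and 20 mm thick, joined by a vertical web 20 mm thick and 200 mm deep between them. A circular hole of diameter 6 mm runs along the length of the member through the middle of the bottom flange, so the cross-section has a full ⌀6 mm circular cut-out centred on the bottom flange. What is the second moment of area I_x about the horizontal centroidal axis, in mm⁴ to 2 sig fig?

Decompose the section into non-overlapping parts with the origin at the bottom-left of its bounding rectangle.
Bottom flange: 220 × 20, A = 4 400 mm², y = 10 mm, Ī = 146 667 mm⁴.
Web: 20 × 200, A = 4 000 mm², y = 120 mm, Ī = 13 333 333 mm⁴.
Top flange: 220 × 20, A = 4 400 mm², y = 230 mm, Ī = 146 667 mm⁴.
Hole (subtracted): ⌀6, A = 28.27 mm², y = 10 mm, Ī = 63.62 mm⁴.
Centroid: ȳ = ΣA·y / ΣA = 120.2 mm.
Transfer each piece to the horizontal centroidal axis using Ī + A·d² with d = y − 120.2:
  bottom flange: d = -110.2 mm → contributes +53 622 655 mm⁴
  web: d = -0.2435 mm → contributes +13 333 571 mm⁴
  top flange: d = 109.8 mm → contributes +53 151 200 mm⁴
  hole: d = -110.2 mm → contributes −343 700 mm⁴
Total I = 119 763 726 mm⁴.

I_x ≈ 1.2 × 10⁸ mm⁴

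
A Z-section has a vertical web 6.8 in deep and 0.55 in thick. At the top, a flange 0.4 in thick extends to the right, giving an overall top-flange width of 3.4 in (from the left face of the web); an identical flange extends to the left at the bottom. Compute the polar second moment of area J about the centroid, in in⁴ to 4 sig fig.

J ≈ 46.02 in⁴

Break the section into simple shapes (no overlaps), measuring from the bottom-left corner of the bounding box.
Web: 0.55 × 6.8, A = 3.74 in², y = 3.4 in, Ī = 14.4115 in⁴.
Top flange (beyond web): 2.85 × 0.4, A = 1.14 in², y = 6.6 in, Ī = 0.0152 in⁴.
Bottom flange (beyond web): 2.85 × 0.4, A = 1.14 in², y = 0.2 in, Ī = 0.0152 in⁴.
Centroid: ȳ = ΣA·y / ΣA = 3.4 in.
Transfer each piece to the centroidal x-axis using Ī + A·d² with d = y − 3.4:
  web: d = 0 in → contributes +14.4115 in⁴
  top flange (beyond web): d = 3.2 in → contributes +11.6888 in⁴
  bottom flange (beyond web): d = -3.2 in → contributes +11.6888 in⁴
Total I = 37.7891 in⁴.
For the y-axis: x̄ = 3.125 in.
Repeating about the centroidal y-axis gives I_y = 8.22675 in⁴.
Polar second moment: J = I_x + I_y = 46.0158 in⁴.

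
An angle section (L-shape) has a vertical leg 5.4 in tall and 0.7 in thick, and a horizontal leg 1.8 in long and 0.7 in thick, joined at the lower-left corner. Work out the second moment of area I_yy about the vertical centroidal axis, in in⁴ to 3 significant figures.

Break the section into simple shapes (no overlaps), measuring from the bottom-left corner of the bounding box.
Vertical leg: 0.7 × 5.4, A = 3.78 in², x = 0.35 in, Ī = 0.15435 in⁴.
Horizontal leg (remainder): 1.1 × 0.7, A = 0.77 in², x = 1.25 in, Ī = 0.077642 in⁴.
Centroid: x̄ = ΣA·x / ΣA = 0.50231 in.
Transfer each piece to the vertical centroidal axis using Ī + A·d² with d = x − 0.50231:
  vertical leg: d = -0.15231 in → contributes +0.24204 in⁴
  horizontal leg (remainder): d = 0.74769 in → contributes +0.50811 in⁴
Total I = 0.75014 in⁴.

I_yy ≈ 0.750 in⁴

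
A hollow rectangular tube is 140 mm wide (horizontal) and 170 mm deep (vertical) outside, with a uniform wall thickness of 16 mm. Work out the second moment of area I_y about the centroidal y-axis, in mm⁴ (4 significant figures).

Treat the section as a set of non-overlapping primitives; coordinates are from the bounding-box lower-left.
Outer rectangle: 140 × 170, A = 23 800 mm², x = 70 mm, Ī = 38 873 333 mm⁴.
Inner void (subtracted): 108 × 138, A = 14 904 mm², x = 70 mm, Ī = 14 486 688 mm⁴.
By symmetry the centroid is at mid-width, x̄ = 70 mm.
All pieces are centred on the centroidal y-axis, so I = ΣĪ (holes subtracted) = 24 386 645 mm⁴.

I_y ≈ 2.439 × 10⁷ mm⁴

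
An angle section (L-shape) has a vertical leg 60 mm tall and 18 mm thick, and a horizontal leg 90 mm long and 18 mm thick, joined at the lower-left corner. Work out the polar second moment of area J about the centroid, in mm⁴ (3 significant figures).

Decompose the section into non-overlapping parts with the origin at the bottom-left of its bounding rectangle.
Vertical leg: 18 × 60, A = 1 080 mm², y = 30 mm, Ī = 324 000 mm⁴.
Horizontal leg (remainder): 72 × 18, A = 1 296 mm², y = 9 mm, Ī = 34 992 mm⁴.
Centroid: ȳ = ΣA·y / ΣA = 18.545 mm.
Transfer each piece to the centroidal x-axis using Ī + A·d² with d = y − 18.545:
  vertical leg: d = 11.455 mm → contributes +465 703 mm⁴
  horizontal leg (remainder): d = -9.5455 mm → contributes +153 078 mm⁴
Total I = 618 781 mm⁴.
For the y-axis: x̄ = 33.545 mm.
Repeating about the centroidal y-axis gives I_y = 1 781 941 mm⁴.
Polar second moment: J = I_x + I_y = 2 400 722 mm⁴.

J ≈ 2.40 × 10⁶ mm⁴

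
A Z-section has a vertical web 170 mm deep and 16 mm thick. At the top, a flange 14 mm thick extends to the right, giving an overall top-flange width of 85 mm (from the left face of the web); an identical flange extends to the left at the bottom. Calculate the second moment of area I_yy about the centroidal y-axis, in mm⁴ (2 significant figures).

Decompose the section into non-overlapping parts with the origin at the bottom-left of its bounding rectangle.
Web: 16 × 170, A = 2 720 mm², x = 77 mm, Ī = 58 027 mm⁴.
Top flange (beyond web): 69 × 14, A = 966 mm², x = 119.5 mm, Ī = 383 261 mm⁴.
Bottom flange (beyond web): 69 × 14, A = 966 mm², x = 34.5 mm, Ī = 383 261 mm⁴.
Centroid: x̄ = ΣA·x / ΣA = 77 mm.
Transfer each piece to the centroidal y-axis using Ī + A·d² with d = x − 77:
  web: d = 0 mm → contributes +58 027 mm⁴
  top flange (beyond web): d = 42.5 mm → contributes +2 128 098 mm⁴
  bottom flange (beyond web): d = -42.5 mm → contributes +2 128 098 mm⁴
Total I = 4 314 223 mm⁴.

I_yy ≈ 4.3 × 10⁶ mm⁴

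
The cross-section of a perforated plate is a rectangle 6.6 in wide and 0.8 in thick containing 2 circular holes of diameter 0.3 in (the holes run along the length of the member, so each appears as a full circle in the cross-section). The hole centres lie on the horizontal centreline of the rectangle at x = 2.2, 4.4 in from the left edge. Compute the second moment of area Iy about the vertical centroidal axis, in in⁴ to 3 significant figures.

Break the section into simple shapes (no overlaps), measuring from the bottom-left corner of the bounding box.
Plate: 6.6 × 0.8, A = 5.28 in², x = 3.3 in, Ī = 19.166 in⁴.
Hole 1 (subtracted): ⌀0.3, A = 0.070686 in², x = 2.2 in, Ī = 0.00039761 in⁴.
Hole 2 (subtracted): ⌀0.3, A = 0.070686 in², x = 4.4 in, Ī = 0.00039761 in⁴.
By symmetry the centroid is at mid-width, x̄ = 3.3 in.
Transfer each piece to the vertical centroidal axis using Ī + A·d² with d = x − 3.3:
  plate: d = 0 in → contributes +19.166 in⁴
  hole 1: d = -1.1 in → contributes −0.085927 in⁴
  hole 2: d = 1.1 in → contributes −0.085927 in⁴
Total I = 18.995 in⁴.

Iy ≈ 19.0 in⁴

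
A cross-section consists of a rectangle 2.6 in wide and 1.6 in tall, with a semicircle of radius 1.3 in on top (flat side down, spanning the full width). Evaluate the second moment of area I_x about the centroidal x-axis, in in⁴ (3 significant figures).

Split into non-overlapping primitives; take the origin at the lower-left of the bounding box.
Rectangular body: 2.6 × 1.6, A = 4.16 in², y = 0.8 in, Ī = 0.88747 in⁴.
Semicircular cap: semicircle r = 1.3, A = 2.6546 in², y = 2.1517 in, Ī = 0.31348 in⁴.
Centroid: ȳ = ΣA·y / ΣA = 1.3266 in.
Transfer each piece to the centroidal x-axis using Ī + A·d² with d = y − 1.3266:
  rectangular body: d = -0.52657 in → contributes +2.0409 in⁴
  semicircular cap: d = 0.82517 in → contributes +2.121 in⁴
Total I = 4.162 in⁴.

I_x ≈ 4.16 in⁴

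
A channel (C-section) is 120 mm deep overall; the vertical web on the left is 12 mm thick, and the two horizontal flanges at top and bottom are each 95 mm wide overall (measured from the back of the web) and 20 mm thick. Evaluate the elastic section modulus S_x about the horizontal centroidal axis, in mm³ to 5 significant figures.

S_x ≈ 1.6898 × 10⁵ mm³

Break the section into simple shapes (no overlaps), measuring from the bottom-left corner of the bounding box.
Web: 12 × 120, A = 1 440 mm², y = 60 mm, Ī = 1 728 000 mm⁴.
Top flange (beyond web): 83 × 20, A = 1 660 mm², y = 110 mm, Ī = 55333.33 mm⁴.
Bottom flange (beyond web): 83 × 20, A = 1 660 mm², y = 10 mm, Ī = 55333.33 mm⁴.
By symmetry the centroid is at mid-height, ȳ = 60 mm.
Transfer each piece to the horizontal centroidal axis using Ī + A·d² with d = y − 60:
  web: d = 0 mm → contributes +1 728 000 mm⁴
  top flange (beyond web): d = 50 mm → contributes +4 205 333 mm⁴
  bottom flange (beyond web): d = -50 mm → contributes +4 205 333 mm⁴
Total I = 10 138 667 mm⁴.
Extreme fibre distance c = 60 mm; S = I/c = 168977.8 mm³.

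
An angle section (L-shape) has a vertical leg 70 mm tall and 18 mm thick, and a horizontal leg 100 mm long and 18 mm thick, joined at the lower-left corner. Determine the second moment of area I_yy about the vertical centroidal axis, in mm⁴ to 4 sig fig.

Treat the section as a set of non-overlapping primitives; coordinates are from the bounding-box lower-left.
Vertical leg: 18 × 70, A = 1 260 mm², x = 9 mm, Ī = 34 020 mm⁴.
Horizontal leg (remainder): 82 × 18, A = 1 476 mm², x = 59 mm, Ī = 827 052 mm⁴.
Centroid: x̄ = ΣA·x / ΣA = 35.9737 mm.
Transfer each piece to the vertical centroidal axis using Ī + A·d² with d = x − 35.9737:
  vertical leg: d = -26.9737 mm → contributes +950 770 mm⁴
  horizontal leg (remainder): d = 23.0263 mm → contributes +1 609 644 mm⁴
Total I = 2 560 414 mm⁴.

I_yy ≈ 2.560 × 10⁶ mm⁴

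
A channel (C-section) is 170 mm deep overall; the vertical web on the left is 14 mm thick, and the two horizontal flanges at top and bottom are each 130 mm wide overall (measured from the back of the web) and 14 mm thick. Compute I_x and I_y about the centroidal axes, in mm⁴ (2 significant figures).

Break the section into simple shapes (no overlaps), measuring from the bottom-left corner of the bounding box.
Web: 14 × 170, A = 2 380 mm², y = 85 mm, Ī = 5 731 833 mm⁴.
Top flange (beyond web): 116 × 14, A = 1 624 mm², y = 163 mm, Ī = 26 525 mm⁴.
Bottom flange (beyond web): 116 × 14, A = 1 624 mm², y = 7 mm, Ī = 26 525 mm⁴.
By symmetry the centroid is at mid-height, ȳ = 85 mm.
Transfer each piece to the centroidal x-axis using Ī + A·d² with d = y − 85:
  web: d = 0 mm → contributes +5 731 833 mm⁴
  top flange (beyond web): d = 78 mm → contributes +9 906 941 mm⁴
  bottom flange (beyond web): d = -78 mm → contributes +9 906 941 mm⁴
Total I = 25 545 716 mm⁴.
For the y-axis: x̄ = 44.51 mm.
Repeating about the centroidal y-axis gives I_y = 9 484 138 mm⁴.

I_x ≈ 2.6 × 10⁷ mm⁴, I_y ≈ 9.5 × 10⁶ mm⁴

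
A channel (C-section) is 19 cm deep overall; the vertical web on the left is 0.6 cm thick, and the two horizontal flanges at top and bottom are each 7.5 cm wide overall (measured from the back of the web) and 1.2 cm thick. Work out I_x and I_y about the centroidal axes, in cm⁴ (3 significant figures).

Treat the section as a set of non-overlapping primitives; coordinates are from the bounding-box lower-left.
Web: 0.6 × 19, A = 11.4 cm², y = 9.5 cm, Ī = 342.95 cm⁴.
Top flange (beyond web): 6.9 × 1.2, A = 8.28 cm², y = 18.4 cm, Ī = 0.9936 cm⁴.
Bottom flange (beyond web): 6.9 × 1.2, A = 8.28 cm², y = 0.6 cm, Ī = 0.9936 cm⁴.
By symmetry the centroid is at mid-height, ȳ = 9.5 cm.
Transfer each piece to the centroidal x-axis using Ī + A·d² with d = y − 9.5:
  web: d = 0 cm → contributes +342.95 cm⁴
  top flange (beyond web): d = 8.9 cm → contributes +656.85 cm⁴
  bottom flange (beyond web): d = -8.9 cm → contributes +656.85 cm⁴
Total I = 1656.7 cm⁴.
For the y-axis: x̄ = 2.521 cm.
Repeating about the centroidal y-axis gives I_y = 160.99 cm⁴.

I_x ≈ 1660 cm⁴, I_y ≈ 161 cm⁴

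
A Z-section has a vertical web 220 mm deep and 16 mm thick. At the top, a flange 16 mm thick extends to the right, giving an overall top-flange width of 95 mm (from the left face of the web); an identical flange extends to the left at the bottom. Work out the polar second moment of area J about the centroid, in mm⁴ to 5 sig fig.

Treat the section as a set of non-overlapping primitives; coordinates are from the bounding-box lower-left.
Web: 16 × 220, A = 3 520 mm², y = 110 mm, Ī = 14 197 333 mm⁴.
Top flange (beyond web): 79 × 16, A = 1 264 mm², y = 212 mm, Ī = 26965.33 mm⁴.
Bottom flange (beyond web): 79 × 16, A = 1 264 mm², y = 8 mm, Ī = 26965.33 mm⁴.
Centroid: ȳ = ΣA·y / ΣA = 110 mm.
Transfer each piece to the centroidal x-axis using Ī + A·d² with d = y − 110:
  web: d = 0 mm → contributes +14 197 333 mm⁴
  top flange (beyond web): d = 102 mm → contributes +13 177 621 mm⁴
  bottom flange (beyond web): d = -102 mm → contributes +13 177 621 mm⁴
Total I = 40 552 576 mm⁴.
For the y-axis: x̄ = 87 mm.
Repeating about the centroidal y-axis gives I_y = 7 093 664 mm⁴.
Polar second moment: J = I_x + I_y = 47 646 240 mm⁴.

J ≈ 4.7646 × 10⁷ mm⁴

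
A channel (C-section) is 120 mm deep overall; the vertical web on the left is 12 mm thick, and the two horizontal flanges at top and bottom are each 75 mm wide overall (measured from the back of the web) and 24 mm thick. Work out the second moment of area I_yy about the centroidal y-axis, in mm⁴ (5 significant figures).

I_yy ≈ 2.3892 × 10⁶ mm⁴

Treat the section as a set of non-overlapping primitives; coordinates are from the bounding-box lower-left.
Web: 12 × 120, A = 1 440 mm², x = 6 mm, Ī = 17 280 mm⁴.
Top flange (beyond web): 63 × 24, A = 1 512 mm², x = 43.5 mm, Ī = 500 094 mm⁴.
Bottom flange (beyond web): 63 × 24, A = 1 512 mm², x = 43.5 mm, Ī = 500 094 mm⁴.
Centroid: x̄ = ΣA·x / ΣA = 31.40323 mm.
Transfer each piece to the centroidal y-axis using Ī + A·d² with d = x − 31.40323:
  web: d = -25.40323 mm → contributes +946546.4 mm⁴
  top flange (beyond web): d = 12.09677 mm → contributes +721347.9 mm⁴
  bottom flange (beyond web): d = 12.09677 mm → contributes +721347.9 mm⁴
Total I = 2 389 242 mm⁴.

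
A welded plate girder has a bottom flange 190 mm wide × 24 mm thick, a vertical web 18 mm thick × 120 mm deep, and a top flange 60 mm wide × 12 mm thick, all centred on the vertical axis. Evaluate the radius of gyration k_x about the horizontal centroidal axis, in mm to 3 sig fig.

Treat the section as a set of non-overlapping primitives; coordinates are from the bounding-box lower-left.
Bottom plate: 190 × 24, A = 4 560 mm², y = 12 mm, Ī = 218 880 mm⁴.
Web plate: 18 × 120, A = 2 160 mm², y = 84 mm, Ī = 2 592 000 mm⁴.
Top plate: 60 × 12, A = 720 mm², y = 150 mm, Ī = 8 640 mm⁴.
Centroid: ȳ = ΣA·y / ΣA = 46.258 mm.
Transfer each piece to the horizontal centroidal axis using Ī + A·d² with d = y − 46.258:
  bottom plate: d = -34.258 mm → contributes +5 570 564 mm⁴
  web plate: d = 37.742 mm → contributes +5 668 820 mm⁴
  top plate: d = 103.74 mm → contributes +7 757 560 mm⁴
Total I = 18 996 945 mm⁴.
Radius of gyration: k = √(I/A) = √(18 996 945 / 7 440) = 50.531 mm.

k_x ≈ 50.5 mm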